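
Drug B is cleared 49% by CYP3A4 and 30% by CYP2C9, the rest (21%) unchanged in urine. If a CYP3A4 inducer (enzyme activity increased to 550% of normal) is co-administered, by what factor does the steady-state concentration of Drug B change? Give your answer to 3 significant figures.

The CYP3A4 pathway (49% of clearance) is boosted to 5.5× activity: 0.49 × 5.5 = 2.695.
CYP2C9 (30%) and the residual 21% are unaffected.
Relative clearance = 2.695 + 0.3 + 0.21 = 3.205.
Steady-state concentration is inversely proportional to clearance, so the fold-change is 1 / 3.205 = 0.312.

0.312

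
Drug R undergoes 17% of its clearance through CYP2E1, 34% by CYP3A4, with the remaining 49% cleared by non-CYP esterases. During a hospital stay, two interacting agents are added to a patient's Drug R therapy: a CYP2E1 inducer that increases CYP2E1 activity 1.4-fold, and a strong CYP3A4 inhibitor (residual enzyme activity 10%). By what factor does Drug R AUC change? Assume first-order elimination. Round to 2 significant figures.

1.3

The CYP2E1 pathway (17% of clearance) increases to 1.4× activity: 0.17 × 1.4 = 0.238.
The CYP3A4 pathway (34% of clearance) is reduced to 0.1× activity: 0.34 × 0.1 = 0.034.
Non-CYP routes (49%) are unchanged.
Relative clearance = 0.238 + 0.034 + 0.49 = 0.762.
AUC ∝ 1/CL: fold-change = 1 / 0.762 = 1.3.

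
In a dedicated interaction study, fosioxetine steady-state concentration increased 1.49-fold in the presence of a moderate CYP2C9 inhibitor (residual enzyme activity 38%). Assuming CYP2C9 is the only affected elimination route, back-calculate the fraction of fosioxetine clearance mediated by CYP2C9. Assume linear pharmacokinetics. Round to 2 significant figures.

Write x for the fraction cleared via CYP2C9. The observed steady-state concentration change means clearance fell to 1/1.49 = 0.6711 of baseline.
Setting x·0.38 + (1 − x) = 0.6711 and solving: x = (0.6711 − 1)/(0.38 − 1) = 0.53.

0.53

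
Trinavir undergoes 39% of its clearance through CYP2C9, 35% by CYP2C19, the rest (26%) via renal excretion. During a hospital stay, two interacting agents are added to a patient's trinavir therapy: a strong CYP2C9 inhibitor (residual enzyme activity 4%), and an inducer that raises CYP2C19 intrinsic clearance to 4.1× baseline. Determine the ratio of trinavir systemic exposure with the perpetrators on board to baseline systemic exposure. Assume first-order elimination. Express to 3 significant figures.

The CYP2C9 pathway (39% of clearance) drops to 0.04× activity: 0.39 × 0.04 = 0.0156.
The CYP2C19 pathway (35% of clearance) is boosted to 4.1× activity: 0.35 × 4.1 = 1.435.
The remaining 26% of clearance is unaffected.
New clearance relative to baseline: 0.0156 + 1.435 + 0.26 = 1.7106.
Because systemic exposure varies inversely with clearance, the combined effect is 1 / 1.7106 = 0.585.

0.585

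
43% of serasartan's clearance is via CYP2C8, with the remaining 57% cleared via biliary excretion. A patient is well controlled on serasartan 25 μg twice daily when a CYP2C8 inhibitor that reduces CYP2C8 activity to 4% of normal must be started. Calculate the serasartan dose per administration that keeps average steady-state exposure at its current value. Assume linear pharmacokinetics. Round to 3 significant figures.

CYP2C8: 0.43 × 0.04 = 0.0172
Other: 0.57 (unchanged)
CL_new/CL_old = 0.0172 + 0.57 = 0.5872.
To maintain the same steady-state level, dose must scale with clearance: new dose = 25 × 0.5872 = 14.7 μg.

14.7 μg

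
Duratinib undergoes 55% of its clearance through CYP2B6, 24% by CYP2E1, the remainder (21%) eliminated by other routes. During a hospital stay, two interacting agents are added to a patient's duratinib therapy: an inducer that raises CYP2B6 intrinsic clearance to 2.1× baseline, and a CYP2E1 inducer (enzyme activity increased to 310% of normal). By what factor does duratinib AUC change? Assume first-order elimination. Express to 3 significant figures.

CYP2B6: 0.55 × 2.1 = 1.155
CYP2E1: 0.24 × 3.1 = 0.744
Other: 0.21 (unchanged)
Relative clearance = 1.155 + 0.744 + 0.21 = 2.109.
Because AUC varies inversely with clearance, the combined effect is 1 / 2.109 = 0.474.

0.474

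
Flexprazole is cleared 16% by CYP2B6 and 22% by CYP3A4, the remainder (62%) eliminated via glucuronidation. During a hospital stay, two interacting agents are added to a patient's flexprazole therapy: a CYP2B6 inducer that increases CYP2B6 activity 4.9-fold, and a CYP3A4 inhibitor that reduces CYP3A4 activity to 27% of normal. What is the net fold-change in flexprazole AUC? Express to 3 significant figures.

CYP2B6: 0.16 × 4.9 = 0.784
CYP3A4: 0.22 × 0.27 = 0.0594
Other: 0.62 (unchanged)
New clearance relative to baseline: 0.784 + 0.0594 + 0.62 = 1.4634.
AUC ∝ 1/CL: fold-change = 1 / 1.4634 = 0.683.

0.683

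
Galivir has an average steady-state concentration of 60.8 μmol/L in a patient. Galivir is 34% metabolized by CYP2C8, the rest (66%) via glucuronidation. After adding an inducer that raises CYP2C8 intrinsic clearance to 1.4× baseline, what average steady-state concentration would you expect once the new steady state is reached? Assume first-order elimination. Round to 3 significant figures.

The CYP2C8 pathway (34% of clearance) rises to 1.4× activity: 0.34 × 1.4 = 0.476.
Non-CYP routes (66%) are unchanged.
CL_new/CL_old = 0.476 + 0.66 = 1.136.
New average steady-state concentration = baseline ÷ relative clearance = 60.8 / 1.136 = 53.5 μmol/L.

53.5 μmol/L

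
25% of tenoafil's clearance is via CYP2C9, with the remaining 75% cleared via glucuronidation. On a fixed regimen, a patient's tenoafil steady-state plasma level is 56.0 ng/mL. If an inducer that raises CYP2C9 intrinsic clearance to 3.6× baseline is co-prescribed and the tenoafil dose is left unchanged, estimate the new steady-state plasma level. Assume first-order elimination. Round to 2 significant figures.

CYP2C9: 0.25 × 3.6 = 0.9
Other: 0.75 (unchanged)
New clearance relative to baseline: 0.9 + 0.75 = 1.65.
New steady-state plasma level = baseline ÷ relative clearance = 56.0 / 1.65 = 34 ng/mL.

34 ng/mL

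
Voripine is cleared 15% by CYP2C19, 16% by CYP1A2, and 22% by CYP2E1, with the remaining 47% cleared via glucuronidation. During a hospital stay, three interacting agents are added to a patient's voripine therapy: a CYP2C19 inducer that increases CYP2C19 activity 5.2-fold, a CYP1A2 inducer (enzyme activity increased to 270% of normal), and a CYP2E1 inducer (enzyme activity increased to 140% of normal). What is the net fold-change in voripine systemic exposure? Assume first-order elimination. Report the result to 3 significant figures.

CYP2C19: 0.15 × 5.2 = 0.78
CYP1A2: 0.16 × 2.7 = 0.432
CYP2E1: 0.22 × 1.4 = 0.308
Other: 0.47 (unchanged)
New clearance relative to baseline: 0.78 + 0.432 + 0.308 + 0.47 = 1.99.
Net systemic exposure ratio = 1 / 1.99 = 0.503.

0.503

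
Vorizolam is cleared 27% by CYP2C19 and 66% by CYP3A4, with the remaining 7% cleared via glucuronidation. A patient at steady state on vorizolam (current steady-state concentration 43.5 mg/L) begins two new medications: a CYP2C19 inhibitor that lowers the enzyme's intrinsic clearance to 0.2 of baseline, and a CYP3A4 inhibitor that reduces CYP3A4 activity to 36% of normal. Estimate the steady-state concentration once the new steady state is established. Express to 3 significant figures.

120 mg/L

The CYP2C19 pathway (27% of clearance) is reduced to 0.2× activity: 0.27 × 0.2 = 0.054.
The CYP3A4 pathway (66% of clearance) falls to 0.36× activity: 0.66 × 0.36 = 0.2376.
Non-CYP routes (7%) are unchanged.
New clearance relative to baseline: 0.054 + 0.2376 + 0.07 = 0.3616.
Dividing the baseline by the relative clearance: 43.5 / 0.3616 = 120 mg/L.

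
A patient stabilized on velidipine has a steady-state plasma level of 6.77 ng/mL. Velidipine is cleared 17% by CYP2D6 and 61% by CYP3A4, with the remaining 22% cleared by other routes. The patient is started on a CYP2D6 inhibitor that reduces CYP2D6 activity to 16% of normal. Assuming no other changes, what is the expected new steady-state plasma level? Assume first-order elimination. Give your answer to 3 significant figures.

CYP2D6: 0.17 × 0.16 = 0.0272
CYP3A4: 0.61 (unchanged)
Other: 0.22 (unchanged)
Relative clearance = 0.0272 + 0.61 + 0.22 = 0.8572.
With dosing unchanged, steady-state plasma level scales as 1/CL: 6.77 / 0.8572 = 7.90 ng/mL.

7.90 ng/mL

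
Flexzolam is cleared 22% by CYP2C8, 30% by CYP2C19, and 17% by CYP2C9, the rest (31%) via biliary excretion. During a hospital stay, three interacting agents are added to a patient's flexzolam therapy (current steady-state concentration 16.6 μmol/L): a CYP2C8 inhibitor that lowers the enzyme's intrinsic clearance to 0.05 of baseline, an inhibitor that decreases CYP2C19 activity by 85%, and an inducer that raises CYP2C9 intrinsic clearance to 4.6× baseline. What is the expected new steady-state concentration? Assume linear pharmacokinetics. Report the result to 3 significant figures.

The CYP2C8 pathway (22% of clearance) falls to 0.05× activity: 0.22 × 0.05 = 0.011.
The CYP2C19 pathway (30% of clearance) drops to 0.15× activity: 0.3 × 0.15 = 0.045.
The CYP2C9 pathway (17% of clearance) is boosted to 4.6× activity: 0.17 × 4.6 = 0.782.
The remaining 31% of clearance is unaffected.
CL_new/CL_old = 0.011 + 0.045 + 0.782 + 0.31 = 1.148.
Dividing the baseline by the relative clearance: 16.6 / 1.148 = 14.5 μmol/L.

14.5 μmol/L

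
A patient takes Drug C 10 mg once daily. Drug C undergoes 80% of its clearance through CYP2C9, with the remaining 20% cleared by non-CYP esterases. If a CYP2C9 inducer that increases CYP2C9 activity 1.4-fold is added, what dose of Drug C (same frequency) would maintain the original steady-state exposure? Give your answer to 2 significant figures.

The CYP2C9 pathway (80% of clearance) is boosted to 1.4× activity: 0.8 × 1.4 = 1.12.
The remaining 20% of clearance is unaffected.
CL_new/CL_old = 1.12 + 0.2 = 1.32.
To maintain the same steady-state level, dose must scale with clearance: new dose = 10 × 1.32 = 13 mg.

13 mg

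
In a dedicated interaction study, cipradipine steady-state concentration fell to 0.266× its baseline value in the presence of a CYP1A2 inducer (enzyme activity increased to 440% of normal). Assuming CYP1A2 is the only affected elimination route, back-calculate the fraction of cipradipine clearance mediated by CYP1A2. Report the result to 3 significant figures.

0.812

Let x = fm,CYP1A2. Because steady-state concentration ∝ 1/CL, relative clearance rose to 1/0.266 = 3.759.
Setting x·4.4 + (1 − x) = 3.759 and solving: x = (3.759 − 1)/(4.4 − 1) = 0.812.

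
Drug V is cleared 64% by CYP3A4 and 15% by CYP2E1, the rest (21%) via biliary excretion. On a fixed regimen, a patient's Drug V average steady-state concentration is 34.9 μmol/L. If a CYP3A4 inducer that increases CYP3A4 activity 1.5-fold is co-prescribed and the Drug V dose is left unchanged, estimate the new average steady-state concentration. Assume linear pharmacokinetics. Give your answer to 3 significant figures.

26.4 μmol/L

The CYP3A4 pathway (64% of clearance) is boosted to 1.5× activity: 0.64 × 1.5 = 0.96.
CYP2E1 (15%) and the residual 21% are unaffected.
New clearance relative to baseline: 0.96 + 0.15 + 0.21 = 1.32.
Average steady-state concentration ∝ 1/CL, so new value = 34.9 / 1.32 = 26.4 μmol/L.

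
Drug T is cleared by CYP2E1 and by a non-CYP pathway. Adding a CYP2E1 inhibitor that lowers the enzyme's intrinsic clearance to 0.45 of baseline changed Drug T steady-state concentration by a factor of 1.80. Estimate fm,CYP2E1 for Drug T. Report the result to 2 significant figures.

0.81

Write x for the fraction cleared via CYP2E1. The observed steady-state concentration change means clearance fell to 1/1.80 = 0.5556 of baseline.
Setting x·0.45 + (1 − x) = 0.5556 and solving: x = (0.5556 − 1)/(0.45 − 1) = 0.81.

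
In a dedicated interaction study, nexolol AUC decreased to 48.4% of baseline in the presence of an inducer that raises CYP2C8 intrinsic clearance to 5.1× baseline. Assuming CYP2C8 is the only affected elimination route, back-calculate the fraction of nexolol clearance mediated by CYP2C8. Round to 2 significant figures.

0.26

Let fm be the CYP2C8 fraction. New clearance relative to baseline = fm × 5.1 + (1 − fm).
AUC ratio = 1 / (new CL fraction), so new CL fraction = 1 / 0.484 = 2.066.
fm × 5.1 + 1 − fm = 2.066  ⇒  fm × (5.1 − 1) = 1.066  ⇒  fm = 0.26.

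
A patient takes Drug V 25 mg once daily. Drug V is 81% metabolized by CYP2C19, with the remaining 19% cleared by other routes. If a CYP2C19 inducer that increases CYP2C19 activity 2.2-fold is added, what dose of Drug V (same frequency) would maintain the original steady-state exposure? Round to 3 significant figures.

49.3 mg

The CYP2C19 pathway (81% of clearance) rises to 2.2× activity: 0.81 × 2.2 = 1.782.
The remaining 19% of clearance is unaffected.
CL_new/CL_old = 1.782 + 0.19 = 1.972.
Exposure is unchanged when dose changes in proportion to clearance. New dose = 25 mg × 1.972 = 49.3 mg.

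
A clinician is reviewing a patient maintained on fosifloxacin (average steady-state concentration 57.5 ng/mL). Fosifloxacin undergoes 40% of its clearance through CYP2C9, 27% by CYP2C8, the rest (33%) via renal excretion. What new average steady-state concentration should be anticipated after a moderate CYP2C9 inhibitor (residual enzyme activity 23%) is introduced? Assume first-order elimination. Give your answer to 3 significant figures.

CYP2C9: 0.4 × 0.23 = 0.092
CYP2C8: 0.27 (unchanged)
Other: 0.33 (unchanged)
New clearance relative to baseline: 0.092 + 0.27 + 0.33 = 0.692.
With dosing unchanged, average steady-state concentration scales as 1/CL: 57.5 / 0.692 = 83.1 ng/mL.

83.1 ng/mL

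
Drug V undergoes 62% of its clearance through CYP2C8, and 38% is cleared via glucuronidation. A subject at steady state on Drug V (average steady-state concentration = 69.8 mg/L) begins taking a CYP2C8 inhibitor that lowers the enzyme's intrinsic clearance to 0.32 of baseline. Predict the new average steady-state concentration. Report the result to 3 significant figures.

The CYP2C8 pathway (62% of clearance) is reduced to 0.32× activity: 0.62 × 0.32 = 0.1984.
Non-CYP routes (38%) are unchanged.
New clearance relative to baseline: 0.1984 + 0.38 = 0.5784.
With dosing unchanged, average steady-state concentration scales as 1/CL: 69.8 / 0.5784 = 121 mg/L.

121 mg/L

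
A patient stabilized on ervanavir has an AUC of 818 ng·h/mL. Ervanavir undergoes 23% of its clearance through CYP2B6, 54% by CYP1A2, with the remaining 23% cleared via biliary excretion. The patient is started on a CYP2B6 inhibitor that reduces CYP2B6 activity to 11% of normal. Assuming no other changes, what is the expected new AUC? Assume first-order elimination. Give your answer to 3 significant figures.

The CYP2B6 pathway (23% of clearance) is reduced to 0.11× activity: 0.23 × 0.11 = 0.0253.
CYP1A2 (54%) and the residual 23% are unaffected.
Relative clearance = 0.0253 + 0.54 + 0.23 = 0.7953.
With dosing unchanged, AUC scales as 1/CL: 818 / 0.7953 = 1.03 × 10³ ng·h/mL.

1.03 × 10³ ng·h/mL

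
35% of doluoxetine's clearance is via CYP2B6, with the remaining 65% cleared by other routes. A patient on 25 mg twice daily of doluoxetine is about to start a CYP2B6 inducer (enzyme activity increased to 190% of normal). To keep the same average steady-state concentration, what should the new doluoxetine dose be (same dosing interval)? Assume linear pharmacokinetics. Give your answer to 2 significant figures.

33 mg

CYP2B6: 0.35 × 1.9 = 0.665
Other: 0.65 (unchanged)
Relative clearance = 0.665 + 0.65 = 1.315.
Exposure is unchanged when dose changes in proportion to clearance. New dose = 25 mg × 1.315 = 33 mg.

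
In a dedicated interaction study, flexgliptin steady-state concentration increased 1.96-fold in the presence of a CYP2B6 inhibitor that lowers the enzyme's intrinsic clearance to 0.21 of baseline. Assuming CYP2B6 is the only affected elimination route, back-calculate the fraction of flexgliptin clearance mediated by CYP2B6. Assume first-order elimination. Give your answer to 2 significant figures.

0.62

Write x for the fraction cleared via CYP2B6. The observed steady-state concentration change means clearance fell to 1/1.96 = 0.5102 of baseline.
Setting x·0.21 + (1 − x) = 0.5102 and solving: x = (0.5102 − 1)/(0.21 − 1) = 0.62.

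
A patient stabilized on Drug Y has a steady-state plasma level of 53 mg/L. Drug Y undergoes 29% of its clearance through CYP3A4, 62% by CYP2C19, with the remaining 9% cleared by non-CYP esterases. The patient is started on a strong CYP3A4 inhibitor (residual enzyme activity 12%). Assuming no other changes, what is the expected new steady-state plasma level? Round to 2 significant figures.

The CYP3A4 pathway (29% of clearance) drops to 0.12× activity: 0.29 × 0.12 = 0.0348.
CYP2C19 (62%) and the residual 9% are unaffected.
New clearance relative to baseline: 0.0348 + 0.62 + 0.09 = 0.7448.
With dosing unchanged, steady-state plasma level scales as 1/CL: 53 / 0.7448 = 71 mg/L.

71 mg/L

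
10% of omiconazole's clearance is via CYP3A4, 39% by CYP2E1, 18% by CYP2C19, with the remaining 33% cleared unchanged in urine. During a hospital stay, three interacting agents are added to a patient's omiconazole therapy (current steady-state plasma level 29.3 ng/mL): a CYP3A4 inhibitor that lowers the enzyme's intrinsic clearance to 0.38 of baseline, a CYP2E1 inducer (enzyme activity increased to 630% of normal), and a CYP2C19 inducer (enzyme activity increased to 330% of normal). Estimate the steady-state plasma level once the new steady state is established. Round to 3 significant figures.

8.57 ng/mL

The CYP3A4 pathway (10% of clearance) falls to 0.38× activity: 0.1 × 0.38 = 0.038.
The CYP2E1 pathway (39% of clearance) is boosted to 6.3× activity: 0.39 × 6.3 = 2.457.
The CYP2C19 pathway (18% of clearance) increases to 3.3× activity: 0.18 × 3.3 = 0.594.
The remaining 33% of clearance is unaffected.
Relative clearance = 0.038 + 2.457 + 0.594 + 0.33 = 3.419.
Steady-state plasma level ∝ 1/CL: new value = 29.3 / 3.419 = 8.57 ng/mL.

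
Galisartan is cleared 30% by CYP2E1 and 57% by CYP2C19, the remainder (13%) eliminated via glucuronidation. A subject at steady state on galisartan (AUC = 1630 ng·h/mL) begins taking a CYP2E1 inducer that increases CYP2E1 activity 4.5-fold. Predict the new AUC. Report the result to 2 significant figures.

8.0 × 10² ng·h/mL

CYP2E1: 0.3 × 4.5 = 1.35
CYP2C19: 0.57 (unchanged)
Other: 0.13 (unchanged)
Relative clearance = 1.35 + 0.57 + 0.13 = 2.05.
AUC ∝ 1/CL, so new value = 1630 / 2.05 = 8.0 × 10² ng·h/mL.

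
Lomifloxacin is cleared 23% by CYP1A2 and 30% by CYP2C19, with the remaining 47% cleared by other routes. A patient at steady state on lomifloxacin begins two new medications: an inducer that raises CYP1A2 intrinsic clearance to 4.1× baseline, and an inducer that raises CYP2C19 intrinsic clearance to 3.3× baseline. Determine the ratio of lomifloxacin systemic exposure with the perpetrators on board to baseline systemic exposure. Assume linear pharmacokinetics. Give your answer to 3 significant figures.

The CYP1A2 pathway (23% of clearance) rises to 4.1× activity: 0.23 × 4.1 = 0.943.
The CYP2C19 pathway (30% of clearance) increases to 3.3× activity: 0.3 × 3.3 = 0.99.
The remaining 47% of clearance is unaffected.
Relative clearance = 0.943 + 0.99 + 0.47 = 2.403.
Net systemic exposure ratio = 1 / 2.403 = 0.416.

0.416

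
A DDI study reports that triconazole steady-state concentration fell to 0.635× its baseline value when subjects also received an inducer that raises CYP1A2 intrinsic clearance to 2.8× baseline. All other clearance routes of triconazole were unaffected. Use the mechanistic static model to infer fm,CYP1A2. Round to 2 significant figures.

0.32

Write x for the fraction cleared via CYP1A2. The observed steady-state concentration change means clearance rose to 1/0.635 = 1.575 of baseline.
Only the CYP1A2 route changed, so 1.575 = x·2.8 + (1 − x), giving x = 0.32.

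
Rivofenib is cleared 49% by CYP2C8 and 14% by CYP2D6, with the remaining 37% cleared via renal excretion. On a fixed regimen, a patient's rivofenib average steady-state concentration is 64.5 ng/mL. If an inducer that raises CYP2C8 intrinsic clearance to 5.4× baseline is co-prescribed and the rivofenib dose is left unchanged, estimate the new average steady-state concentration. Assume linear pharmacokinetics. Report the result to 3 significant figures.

20.4 ng/mL

The CYP2C8 pathway (49% of clearance) rises to 5.4× activity: 0.49 × 5.4 = 2.646.
CYP2D6 (14%) and the residual 37% are unaffected.
CL_new/CL_old = 2.646 + 0.14 + 0.37 = 3.156.
New average steady-state concentration = baseline ÷ relative clearance = 64.5 / 3.156 = 20.4 ng/mL.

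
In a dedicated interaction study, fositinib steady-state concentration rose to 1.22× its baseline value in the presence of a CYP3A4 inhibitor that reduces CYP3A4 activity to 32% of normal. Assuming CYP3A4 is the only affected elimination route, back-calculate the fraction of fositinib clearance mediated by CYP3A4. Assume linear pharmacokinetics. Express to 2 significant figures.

0.27

Call the CYP3A4 fraction fm. After the interaction, CL_new/CL_old = fm × 0.32 + (1 − fm).
Steady-state concentration ratio = 1 / (new CL fraction), so new CL fraction = 1 / 1.22 = 0.8197.
fm × 0.32 + 1 − fm = 0.8197  ⇒  fm × (0.32 − 1) = −0.1803  ⇒  fm = 0.27.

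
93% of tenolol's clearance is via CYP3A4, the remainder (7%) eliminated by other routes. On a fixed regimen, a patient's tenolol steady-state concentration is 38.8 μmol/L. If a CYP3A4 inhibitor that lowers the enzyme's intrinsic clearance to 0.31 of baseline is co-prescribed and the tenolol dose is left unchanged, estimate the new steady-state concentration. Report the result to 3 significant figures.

The CYP3A4 pathway (93% of clearance) falls to 0.31× activity: 0.93 × 0.31 = 0.2883.
The remaining 7% of clearance is unaffected.
Relative clearance = 0.2883 + 0.07 = 0.3583.
With dosing unchanged, steady-state concentration scales as 1/CL: 38.8 / 0.3583 = 108 μmol/L.

108 μmol/L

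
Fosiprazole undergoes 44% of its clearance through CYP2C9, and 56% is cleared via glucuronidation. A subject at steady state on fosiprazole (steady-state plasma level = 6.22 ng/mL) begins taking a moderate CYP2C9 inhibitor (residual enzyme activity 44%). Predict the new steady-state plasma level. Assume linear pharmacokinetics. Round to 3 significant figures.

8.25 ng/mL

The CYP2C9 pathway (44% of clearance) falls to 0.44× activity: 0.44 × 0.44 = 0.1936.
Non-CYP routes (56%) are unchanged.
New clearance relative to baseline: 0.1936 + 0.56 = 0.7536.
New steady-state plasma level = baseline ÷ relative clearance = 6.22 / 0.7536 = 8.25 ng/mL.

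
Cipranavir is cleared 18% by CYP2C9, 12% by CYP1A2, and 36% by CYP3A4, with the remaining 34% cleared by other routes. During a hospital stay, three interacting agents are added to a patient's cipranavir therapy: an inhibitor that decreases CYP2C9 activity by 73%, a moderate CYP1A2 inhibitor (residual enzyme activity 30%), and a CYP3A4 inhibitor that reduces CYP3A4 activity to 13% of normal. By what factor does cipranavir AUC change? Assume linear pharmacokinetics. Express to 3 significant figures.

The CYP2C9 pathway (18% of clearance) drops to 0.27× activity: 0.18 × 0.27 = 0.0486.
The CYP1A2 pathway (12% of clearance) is reduced to 0.3× activity: 0.12 × 0.3 = 0.036.
The CYP3A4 pathway (36% of clearance) falls to 0.13× activity: 0.36 × 0.13 = 0.0468.
The remaining 34% of clearance is unaffected.
New clearance relative to baseline: 0.0486 + 0.036 + 0.0468 + 0.34 = 0.4714.
Net AUC ratio = 1 / 0.4714 = 2.12.

2.12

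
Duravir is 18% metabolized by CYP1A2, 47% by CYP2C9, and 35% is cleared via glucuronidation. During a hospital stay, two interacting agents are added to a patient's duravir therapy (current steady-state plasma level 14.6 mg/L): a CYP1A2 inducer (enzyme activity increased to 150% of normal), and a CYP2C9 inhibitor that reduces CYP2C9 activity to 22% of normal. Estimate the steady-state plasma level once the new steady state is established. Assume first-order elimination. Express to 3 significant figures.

The CYP1A2 pathway (18% of clearance) is boosted to 1.5× activity: 0.18 × 1.5 = 0.27.
The CYP2C9 pathway (47% of clearance) is reduced to 0.22× activity: 0.47 × 0.22 = 0.1034.
Non-CYP routes (35%) are unchanged.
New clearance relative to baseline: 0.27 + 0.1034 + 0.35 = 0.7234.
Dividing the baseline by the relative clearance: 14.6 / 0.7234 = 20.2 mg/L.

20.2 mg/L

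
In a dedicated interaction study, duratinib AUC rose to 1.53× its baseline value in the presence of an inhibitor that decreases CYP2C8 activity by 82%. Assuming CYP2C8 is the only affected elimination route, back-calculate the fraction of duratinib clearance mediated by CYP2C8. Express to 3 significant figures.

Let x = fm,CYP2C8. Because AUC ∝ 1/CL, relative clearance fell to 1/1.53 = 0.6536.
Only the CYP2C8 route changed, so 0.6536 = x·0.18 + (1 − x), giving x = 0.422.

0.422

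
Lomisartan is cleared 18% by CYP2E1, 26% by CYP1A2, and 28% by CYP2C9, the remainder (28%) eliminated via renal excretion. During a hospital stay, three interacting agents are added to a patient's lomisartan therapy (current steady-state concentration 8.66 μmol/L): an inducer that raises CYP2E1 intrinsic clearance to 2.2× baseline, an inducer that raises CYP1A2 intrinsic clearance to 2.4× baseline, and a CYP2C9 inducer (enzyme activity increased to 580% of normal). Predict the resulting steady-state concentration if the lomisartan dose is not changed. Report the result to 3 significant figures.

The CYP2E1 pathway (18% of clearance) increases to 2.2× activity: 0.18 × 2.2 = 0.396.
The CYP1A2 pathway (26% of clearance) is boosted to 2.4× activity: 0.26 × 2.4 = 0.624.
The CYP2C9 pathway (28% of clearance) is boosted to 5.8× activity: 0.28 × 5.8 = 1.624.
The remaining 28% of clearance is unaffected.
Relative clearance = 0.396 + 0.624 + 1.624 + 0.28 = 2.924.
Steady-state concentration ∝ 1/CL: new value = 8.66 / 2.924 = 2.96 μmol/L.

2.96 μmol/L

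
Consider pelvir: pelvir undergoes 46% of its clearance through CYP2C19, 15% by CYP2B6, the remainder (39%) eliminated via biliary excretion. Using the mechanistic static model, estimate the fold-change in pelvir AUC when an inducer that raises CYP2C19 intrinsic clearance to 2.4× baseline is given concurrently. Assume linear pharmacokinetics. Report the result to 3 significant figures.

CYP2C19: 0.46 × 2.4 = 1.104
CYP2B6: 0.15 (unchanged)
Other: 0.39 (unchanged)
New clearance relative to baseline: 1.104 + 0.15 + 0.39 = 1.644.
AUC is inversely proportional to clearance, so the fold-change is 1 / 1.644 = 0.608.

0.608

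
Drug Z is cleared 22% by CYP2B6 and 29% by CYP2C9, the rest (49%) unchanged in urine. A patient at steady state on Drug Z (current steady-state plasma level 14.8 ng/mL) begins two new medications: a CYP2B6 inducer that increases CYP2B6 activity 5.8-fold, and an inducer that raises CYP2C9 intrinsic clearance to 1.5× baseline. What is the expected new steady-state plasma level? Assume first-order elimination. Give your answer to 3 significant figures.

The CYP2B6 pathway (22% of clearance) is boosted to 5.8× activity: 0.22 × 5.8 = 1.276.
The CYP2C9 pathway (29% of clearance) is boosted to 1.5× activity: 0.29 × 1.5 = 0.435.
Non-CYP routes (49%) are unchanged.
Relative clearance = 1.276 + 0.435 + 0.49 = 2.201.
Steady-state plasma level ∝ 1/CL: new value = 14.8 / 2.201 = 6.72 ng/mL.

6.72 ng/mL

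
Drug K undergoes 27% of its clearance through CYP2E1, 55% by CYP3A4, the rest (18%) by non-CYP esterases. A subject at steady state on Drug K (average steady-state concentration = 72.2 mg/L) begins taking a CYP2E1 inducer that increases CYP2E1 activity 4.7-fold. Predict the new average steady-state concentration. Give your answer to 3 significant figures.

CYP2E1: 0.27 × 4.7 = 1.269
CYP3A4: 0.55 (unchanged)
Other: 0.18 (unchanged)
CL_new/CL_old = 1.269 + 0.55 + 0.18 = 1.999.
New average steady-state concentration = baseline ÷ relative clearance = 72.2 / 1.999 = 36.1 mg/L.

36.1 mg/L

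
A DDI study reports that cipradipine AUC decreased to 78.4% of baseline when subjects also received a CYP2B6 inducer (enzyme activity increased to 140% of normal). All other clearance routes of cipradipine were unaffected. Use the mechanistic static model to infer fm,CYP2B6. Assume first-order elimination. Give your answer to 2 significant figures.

Let fm be the CYP2B6 fraction. New clearance relative to baseline = fm × 1.4 + (1 − fm).
AUC ratio = 1 / (new CL fraction), so new CL fraction = 1 / 0.784 = 1.276.
fm × 1.4 + 1 − fm = 1.276  ⇒  fm × (1.4 − 1) = 0.2755  ⇒  fm = 0.69.

0.69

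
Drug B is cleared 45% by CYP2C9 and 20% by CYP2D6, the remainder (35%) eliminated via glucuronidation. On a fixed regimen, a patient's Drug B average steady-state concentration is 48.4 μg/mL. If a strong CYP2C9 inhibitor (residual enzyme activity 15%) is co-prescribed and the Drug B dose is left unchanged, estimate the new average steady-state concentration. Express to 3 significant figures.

The CYP2C9 pathway (45% of clearance) is reduced to 0.15× activity: 0.45 × 0.15 = 0.0675.
CYP2D6 (20%) and the residual 35% are unaffected.
CL_new/CL_old = 0.0675 + 0.2 + 0.35 = 0.6175.
With dosing unchanged, average steady-state concentration scales as 1/CL: 48.4 / 0.6175 = 78.4 μg/mL.

78.4 μg/mL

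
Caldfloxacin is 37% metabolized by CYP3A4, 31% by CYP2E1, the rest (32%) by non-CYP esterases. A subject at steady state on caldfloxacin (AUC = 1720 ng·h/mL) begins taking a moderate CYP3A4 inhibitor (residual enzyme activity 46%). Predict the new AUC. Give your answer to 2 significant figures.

CYP3A4: 0.37 × 0.46 = 0.1702
CYP2E1: 0.31 (unchanged)
Other: 0.32 (unchanged)
New clearance relative to baseline: 0.1702 + 0.31 + 0.32 = 0.8002.
With dosing unchanged, AUC scales as 1/CL: 1720 / 0.8002 = 2.1 × 10³ ng·h/mL.

2.1 × 10³ ng·h/mL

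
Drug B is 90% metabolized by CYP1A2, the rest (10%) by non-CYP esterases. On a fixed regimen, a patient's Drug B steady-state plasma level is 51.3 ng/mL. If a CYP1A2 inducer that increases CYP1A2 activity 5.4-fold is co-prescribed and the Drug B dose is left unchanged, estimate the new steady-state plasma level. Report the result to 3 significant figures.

CYP1A2: 0.9 × 5.4 = 4.86
Other: 0.1 (unchanged)
CL_new/CL_old = 4.86 + 0.1 = 4.96.
Steady-state plasma level ∝ 1/CL, so new value = 51.3 / 4.96 = 10.3 ng/mL.

10.3 ng/mL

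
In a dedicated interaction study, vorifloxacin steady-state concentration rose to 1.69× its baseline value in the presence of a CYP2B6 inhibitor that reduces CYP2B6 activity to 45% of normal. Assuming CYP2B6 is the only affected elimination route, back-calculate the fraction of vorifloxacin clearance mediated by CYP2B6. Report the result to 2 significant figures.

Write x for the fraction cleared via CYP2B6. The observed steady-state concentration change means clearance fell to 1/1.69 = 0.5917 of baseline.
Setting x·0.45 + (1 − x) = 0.5917 and solving: x = (0.5917 − 1)/(0.45 − 1) = 0.74.

0.74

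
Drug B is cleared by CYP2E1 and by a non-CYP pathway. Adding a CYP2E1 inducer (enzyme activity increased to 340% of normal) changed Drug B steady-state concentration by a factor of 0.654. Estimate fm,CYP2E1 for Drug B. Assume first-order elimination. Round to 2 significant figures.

Write x for the fraction cleared via CYP2E1. The observed steady-state concentration change means clearance rose to 1/0.654 = 1.529 of baseline.
Setting x·3.4 + (1 − x) = 1.529 and solving: x = (1.529 − 1)/(3.4 − 1) = 0.22.

0.22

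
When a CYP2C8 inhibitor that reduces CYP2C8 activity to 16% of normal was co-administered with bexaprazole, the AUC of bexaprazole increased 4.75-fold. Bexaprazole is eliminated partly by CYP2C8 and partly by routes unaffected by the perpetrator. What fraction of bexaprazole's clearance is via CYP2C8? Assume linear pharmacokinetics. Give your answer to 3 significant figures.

Let fm be the CYP2C8 fraction. New clearance relative to baseline = fm × 0.16 + (1 − fm).
AUC ratio = 1 / (new CL fraction), so new CL fraction = 1 / 4.75 = 0.2105.
fm × 0.16 + 1 − fm = 0.2105  ⇒  fm × (0.16 − 1) = −0.7895  ⇒  fm = 0.940.

0.940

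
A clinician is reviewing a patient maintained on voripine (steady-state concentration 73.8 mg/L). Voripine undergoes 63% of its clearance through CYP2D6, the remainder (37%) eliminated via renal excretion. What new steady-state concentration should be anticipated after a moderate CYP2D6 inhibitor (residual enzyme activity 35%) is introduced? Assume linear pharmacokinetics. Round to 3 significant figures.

125 mg/L

The CYP2D6 pathway (63% of clearance) falls to 0.35× activity: 0.63 × 0.35 = 0.2205.
Non-CYP routes (37%) are unchanged.
Relative clearance = 0.2205 + 0.37 = 0.5905.
New steady-state concentration = baseline ÷ relative clearance = 73.8 / 0.5905 = 125 mg/L.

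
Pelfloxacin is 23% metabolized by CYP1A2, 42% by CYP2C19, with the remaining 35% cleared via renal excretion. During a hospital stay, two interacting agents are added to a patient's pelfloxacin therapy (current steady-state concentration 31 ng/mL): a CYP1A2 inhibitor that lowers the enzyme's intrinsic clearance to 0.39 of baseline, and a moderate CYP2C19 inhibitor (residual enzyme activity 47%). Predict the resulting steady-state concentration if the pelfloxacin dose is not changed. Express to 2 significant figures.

49 ng/mL

The CYP1A2 pathway (23% of clearance) falls to 0.39× activity: 0.23 × 0.39 = 0.0897.
The CYP2C19 pathway (42% of clearance) is reduced to 0.47× activity: 0.42 × 0.47 = 0.1974.
Non-CYP routes (35%) are unchanged.
CL_new/CL_old = 0.0897 + 0.1974 + 0.35 = 0.6371.
Dividing the baseline by the relative clearance: 31 / 0.6371 = 49 ng/mL.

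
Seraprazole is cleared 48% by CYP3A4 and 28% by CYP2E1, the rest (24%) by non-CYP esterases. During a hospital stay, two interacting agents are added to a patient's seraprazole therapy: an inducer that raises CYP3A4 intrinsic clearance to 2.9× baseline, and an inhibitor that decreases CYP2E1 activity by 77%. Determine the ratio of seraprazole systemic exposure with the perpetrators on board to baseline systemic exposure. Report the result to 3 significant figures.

The CYP3A4 pathway (48% of clearance) increases to 2.9× activity: 0.48 × 2.9 = 1.392.
The CYP2E1 pathway (28% of clearance) is reduced to 0.23× activity: 0.28 × 0.23 = 0.0644.
Non-CYP routes (24%) are unchanged.
New clearance relative to baseline: 1.392 + 0.0644 + 0.24 = 1.6964.
Systemic exposure ∝ 1/CL: fold-change = 1 / 1.6964 = 0.589.

0.589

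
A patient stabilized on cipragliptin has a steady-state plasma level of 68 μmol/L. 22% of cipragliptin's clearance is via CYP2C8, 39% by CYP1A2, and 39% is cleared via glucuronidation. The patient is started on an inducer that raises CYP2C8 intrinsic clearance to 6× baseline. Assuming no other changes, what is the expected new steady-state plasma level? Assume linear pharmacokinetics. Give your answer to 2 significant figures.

32 μmol/L

The CYP2C8 pathway (22% of clearance) increases to 6× activity: 0.22 × 6 = 1.32.
CYP1A2 (39%) and the residual 39% are unaffected.
CL_new/CL_old = 1.32 + 0.39 + 0.39 = 2.1.
With dosing unchanged, steady-state plasma level scales as 1/CL: 68 / 2.1 = 32 μmol/L.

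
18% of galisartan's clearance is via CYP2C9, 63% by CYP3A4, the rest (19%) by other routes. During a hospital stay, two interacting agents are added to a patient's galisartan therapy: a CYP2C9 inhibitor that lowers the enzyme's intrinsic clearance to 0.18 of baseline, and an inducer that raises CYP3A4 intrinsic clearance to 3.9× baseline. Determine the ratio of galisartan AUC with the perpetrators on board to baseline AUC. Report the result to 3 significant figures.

CYP2C9: 0.18 × 0.18 = 0.0324
CYP3A4: 0.63 × 3.9 = 2.457
Other: 0.19 (unchanged)
New clearance relative to baseline: 0.0324 + 2.457 + 0.19 = 2.6794.
Because AUC varies inversely with clearance, the combined effect is 1 / 2.6794 = 0.373.

0.373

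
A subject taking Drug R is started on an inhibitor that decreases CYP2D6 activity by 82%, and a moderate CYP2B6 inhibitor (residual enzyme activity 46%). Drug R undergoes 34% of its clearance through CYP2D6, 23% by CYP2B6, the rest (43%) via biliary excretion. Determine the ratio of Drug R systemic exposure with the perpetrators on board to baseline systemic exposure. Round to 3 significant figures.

1.68

The CYP2D6 pathway (34% of clearance) falls to 0.18× activity: 0.34 × 0.18 = 0.0612.
The CYP2B6 pathway (23% of clearance) drops to 0.46× activity: 0.23 × 0.46 = 0.1058.
The remaining 43% of clearance is unaffected.
New clearance relative to baseline: 0.0612 + 0.1058 + 0.43 = 0.597.
Systemic exposure ∝ 1/CL: fold-change = 1 / 0.597 = 1.68.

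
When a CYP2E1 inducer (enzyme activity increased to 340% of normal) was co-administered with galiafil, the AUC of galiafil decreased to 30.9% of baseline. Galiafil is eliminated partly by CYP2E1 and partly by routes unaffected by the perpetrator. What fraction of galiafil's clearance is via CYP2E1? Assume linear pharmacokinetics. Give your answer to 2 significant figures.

Write x for the fraction cleared via CYP2E1. The observed AUC change means clearance rose to 1/0.309 = 3.236 of baseline.
Only the CYP2E1 route changed, so 3.236 = x·3.4 + (1 − x), giving x = 0.93.

0.93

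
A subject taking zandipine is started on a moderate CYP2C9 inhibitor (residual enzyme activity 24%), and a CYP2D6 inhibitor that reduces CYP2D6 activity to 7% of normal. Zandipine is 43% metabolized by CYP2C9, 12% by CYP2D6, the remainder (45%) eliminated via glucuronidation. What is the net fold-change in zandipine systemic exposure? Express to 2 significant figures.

1.8

CYP2C9: 0.43 × 0.24 = 0.1032
CYP2D6: 0.12 × 0.07 = 0.0084
Other: 0.45 (unchanged)
CL_new/CL_old = 0.1032 + 0.0084 + 0.45 = 0.5616.
Because systemic exposure varies inversely with clearance, the combined effect is 1 / 0.5616 = 1.8.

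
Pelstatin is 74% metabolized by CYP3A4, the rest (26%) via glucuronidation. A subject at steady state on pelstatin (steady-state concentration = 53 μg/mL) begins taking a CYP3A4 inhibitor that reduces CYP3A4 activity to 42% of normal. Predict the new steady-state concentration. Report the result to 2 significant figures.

93 μg/mL

CYP3A4: 0.74 × 0.42 = 0.3108
Other: 0.26 (unchanged)
Relative clearance = 0.3108 + 0.26 = 0.5708.
Steady-state concentration ∝ 1/CL, so new value = 53 / 0.5708 = 93 μg/mL.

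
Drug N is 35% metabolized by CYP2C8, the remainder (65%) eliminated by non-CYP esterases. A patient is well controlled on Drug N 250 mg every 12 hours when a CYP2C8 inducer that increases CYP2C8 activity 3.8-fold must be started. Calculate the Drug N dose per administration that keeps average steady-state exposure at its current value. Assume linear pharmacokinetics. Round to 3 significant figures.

495 mg

The CYP2C8 pathway (35% of clearance) increases to 3.8× activity: 0.35 × 3.8 = 1.33.
Non-CYP routes (65%) are unchanged.
CL_new/CL_old = 1.33 + 0.65 = 1.98.
To maintain the same steady-state level, dose must scale with clearance: new dose = 250 × 1.98 = 495 mg.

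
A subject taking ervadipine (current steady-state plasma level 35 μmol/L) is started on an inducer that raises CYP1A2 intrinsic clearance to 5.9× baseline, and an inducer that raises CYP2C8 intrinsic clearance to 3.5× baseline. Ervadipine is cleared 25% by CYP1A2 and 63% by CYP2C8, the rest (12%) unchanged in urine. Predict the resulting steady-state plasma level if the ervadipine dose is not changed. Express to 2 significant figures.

9.2 μmol/L

The CYP1A2 pathway (25% of clearance) is boosted to 5.9× activity: 0.25 × 5.9 = 1.475.
The CYP2C8 pathway (63% of clearance) is boosted to 3.5× activity: 0.63 × 3.5 = 2.205.
The remaining 12% of clearance is unaffected.
New clearance relative to baseline: 1.475 + 2.205 + 0.12 = 3.8.
New steady-state plasma level = 35 / 3.8 = 9.2 μmol/L (concentration scales inversely with clearance).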